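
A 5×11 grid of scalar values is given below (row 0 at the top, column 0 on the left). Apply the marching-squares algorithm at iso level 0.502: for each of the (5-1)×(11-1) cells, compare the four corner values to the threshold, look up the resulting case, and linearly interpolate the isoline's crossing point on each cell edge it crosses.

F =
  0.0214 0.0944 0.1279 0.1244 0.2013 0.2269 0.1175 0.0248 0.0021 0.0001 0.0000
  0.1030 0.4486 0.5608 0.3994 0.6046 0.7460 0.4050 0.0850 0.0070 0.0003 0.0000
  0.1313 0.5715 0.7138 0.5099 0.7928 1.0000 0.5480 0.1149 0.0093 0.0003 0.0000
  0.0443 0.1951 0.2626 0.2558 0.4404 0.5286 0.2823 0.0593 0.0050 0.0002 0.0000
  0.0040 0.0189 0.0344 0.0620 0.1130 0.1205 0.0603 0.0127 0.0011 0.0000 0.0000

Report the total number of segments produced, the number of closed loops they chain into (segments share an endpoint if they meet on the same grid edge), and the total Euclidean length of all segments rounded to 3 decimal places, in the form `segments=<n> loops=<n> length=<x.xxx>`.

cell (0,1): code 0100 → (0.864,2.000)–(1.000,1.476)
cell (0,2): code 1000 → (1.000,2.364)–(0.864,2.000)
cell (0,3): code 0100 → (0.746,4.000)–(1.000,3.500)
cell (0,4): code 1100 → (0.530,5.000)–(0.746,4.000)
cell (0,5): code 1000 → (1.000,5.716)–(0.530,5.000)
cell (1,0): code 0100 → (1.434,1.000)–(2.000,0.842)
cell (1,1): code 1110 → (1.000,1.476)–(1.434,1.000)
cell (1,2): code 1101 → (1.929,3.000)–(1.000,2.364)
cell (1,3): code 1110 → (1.000,3.500)–(1.929,3.000)
cell (1,5): code 1101 → (1.678,6.000)–(1.000,5.716)
cell (1,6): code 1000 → (2.000,6.106)–(1.678,6.000)
cell (2,0): code 0010 → (2.000,0.842)–(2.185,1.000)
cell (2,1): code 0011 → (2.185,1.000)–(2.469,2.000)
cell (2,2): code 0011 → (2.469,2.000)–(2.031,3.000)
cell (2,3): code 0011 → (2.031,3.000)–(2.825,4.000)
cell (2,4): code 0111 → (2.825,4.000)–(3.000,4.698)
cell (2,5): code 1011 → (3.000,5.108)–(2.173,6.000)
cell (2,6): code 0001 → (2.173,6.000)–(2.000,6.106)
cell (3,4): code 0010 → (3.000,4.698)–(3.065,5.000)
cell (3,5): code 0001 → (3.065,5.000)–(3.000,5.108)
total: 20 segments, chained into 1 closed loop(s), length Σ = 14.081571

segments=20 loops=1 length=14.082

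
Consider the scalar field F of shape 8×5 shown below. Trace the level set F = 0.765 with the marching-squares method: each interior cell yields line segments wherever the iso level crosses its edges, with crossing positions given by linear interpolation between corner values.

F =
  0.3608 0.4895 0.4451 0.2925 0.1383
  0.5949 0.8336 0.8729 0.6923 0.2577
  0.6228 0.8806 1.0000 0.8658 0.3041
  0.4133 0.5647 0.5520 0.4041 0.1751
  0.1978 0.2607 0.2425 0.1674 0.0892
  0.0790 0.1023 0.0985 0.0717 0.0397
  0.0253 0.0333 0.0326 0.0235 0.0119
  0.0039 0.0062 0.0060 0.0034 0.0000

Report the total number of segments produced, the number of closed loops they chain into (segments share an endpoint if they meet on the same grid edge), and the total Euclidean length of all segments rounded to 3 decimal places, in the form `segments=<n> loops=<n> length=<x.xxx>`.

segments=10 loops=1 length=7.121

cell (0,0): code 0100 → (0.801,1.000)–(1.000,0.713)
cell (0,1): code 1100 → (0.748,2.000)–(0.801,1.000)
cell (0,2): code 1000 → (1.000,2.597)–(0.748,2.000)
cell (1,0): code 0110 → (1.000,0.713)–(2.000,0.552)
cell (1,2): code 1101 → (1.419,3.000)–(1.000,2.597)
cell (1,3): code 1000 → (2.000,3.179)–(1.419,3.000)
cell (2,0): code 0010 → (2.000,0.552)–(2.366,1.000)
cell (2,1): code 0011 → (2.366,1.000)–(2.525,2.000)
cell (2,2): code 0011 → (2.525,2.000)–(2.218,3.000)
cell (2,3): code 0001 → (2.218,3.000)–(2.000,3.179)
total: 10 segments, chained into 1 closed loop(s), length Σ = 7.121399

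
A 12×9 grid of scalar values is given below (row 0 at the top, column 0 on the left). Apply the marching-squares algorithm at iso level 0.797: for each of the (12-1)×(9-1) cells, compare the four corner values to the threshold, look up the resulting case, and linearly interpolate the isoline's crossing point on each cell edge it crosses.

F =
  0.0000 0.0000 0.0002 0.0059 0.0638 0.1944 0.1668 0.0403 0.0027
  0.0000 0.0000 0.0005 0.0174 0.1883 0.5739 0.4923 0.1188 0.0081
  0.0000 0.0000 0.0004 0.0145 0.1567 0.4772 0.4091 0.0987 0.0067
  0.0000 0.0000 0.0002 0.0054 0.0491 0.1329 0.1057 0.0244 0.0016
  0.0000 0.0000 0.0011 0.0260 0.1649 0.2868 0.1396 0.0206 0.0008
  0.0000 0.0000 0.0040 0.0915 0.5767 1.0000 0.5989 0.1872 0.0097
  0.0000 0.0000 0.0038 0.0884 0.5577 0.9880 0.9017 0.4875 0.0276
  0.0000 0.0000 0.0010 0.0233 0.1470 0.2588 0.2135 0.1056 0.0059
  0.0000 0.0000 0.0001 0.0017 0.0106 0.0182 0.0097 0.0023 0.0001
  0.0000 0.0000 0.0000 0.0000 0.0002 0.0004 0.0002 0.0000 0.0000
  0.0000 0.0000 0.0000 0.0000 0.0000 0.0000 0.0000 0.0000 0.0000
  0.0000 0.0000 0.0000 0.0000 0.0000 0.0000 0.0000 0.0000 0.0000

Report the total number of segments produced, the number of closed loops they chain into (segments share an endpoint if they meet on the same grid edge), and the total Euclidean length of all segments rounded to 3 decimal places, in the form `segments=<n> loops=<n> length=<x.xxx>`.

cell (4,4): code 0100 → (4.715,5.000)–(5.000,4.520)
cell (4,5): code 1000 → (5.000,5.506)–(4.715,5.000)
cell (5,4): code 0110 → (5.000,4.520)–(6.000,4.556)
cell (5,5): code 1101 → (5.654,6.000)–(5.000,5.506)
cell (5,6): code 1000 → (6.000,6.253)–(5.654,6.000)
cell (6,4): code 0010 → (6.000,4.556)–(6.262,5.000)
cell (6,5): code 0011 → (6.262,5.000)–(6.152,6.000)
cell (6,6): code 0001 → (6.152,6.000)–(6.000,6.253)
total: 8 segments, chained into 1 closed loop(s), length Σ = 5.203436

segments=8 loops=1 length=5.203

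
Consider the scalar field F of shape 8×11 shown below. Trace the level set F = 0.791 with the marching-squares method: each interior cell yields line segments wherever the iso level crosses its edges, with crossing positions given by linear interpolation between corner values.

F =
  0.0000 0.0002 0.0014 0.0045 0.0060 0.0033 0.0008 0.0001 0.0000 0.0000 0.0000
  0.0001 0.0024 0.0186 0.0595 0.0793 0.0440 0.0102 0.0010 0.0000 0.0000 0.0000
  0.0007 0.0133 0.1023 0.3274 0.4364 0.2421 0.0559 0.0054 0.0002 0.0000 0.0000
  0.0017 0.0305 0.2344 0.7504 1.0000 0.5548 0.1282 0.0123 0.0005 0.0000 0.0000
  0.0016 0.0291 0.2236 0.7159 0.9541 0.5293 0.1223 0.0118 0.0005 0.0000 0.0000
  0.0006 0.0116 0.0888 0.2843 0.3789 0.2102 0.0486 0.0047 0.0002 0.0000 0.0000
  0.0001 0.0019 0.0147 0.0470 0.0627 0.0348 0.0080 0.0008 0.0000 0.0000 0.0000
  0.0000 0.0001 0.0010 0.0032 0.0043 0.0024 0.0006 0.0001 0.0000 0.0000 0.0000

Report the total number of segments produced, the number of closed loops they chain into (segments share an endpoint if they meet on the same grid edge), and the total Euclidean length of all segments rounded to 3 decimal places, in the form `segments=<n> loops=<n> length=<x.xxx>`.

segments=6 loops=1 length=4.748

cell (2,3): code 0100 → (2.629,4.000)–(3.000,3.163)
cell (2,4): code 1000 → (3.000,4.469)–(2.629,4.000)
cell (3,3): code 0110 → (3.000,3.163)–(4.000,3.315)
cell (3,4): code 1001 → (4.000,4.384)–(3.000,4.469)
cell (4,3): code 0010 → (4.000,3.315)–(4.284,4.000)
cell (4,4): code 0001 → (4.284,4.000)–(4.000,4.384)
total: 6 segments, chained into 1 closed loop(s), length Σ = 4.747667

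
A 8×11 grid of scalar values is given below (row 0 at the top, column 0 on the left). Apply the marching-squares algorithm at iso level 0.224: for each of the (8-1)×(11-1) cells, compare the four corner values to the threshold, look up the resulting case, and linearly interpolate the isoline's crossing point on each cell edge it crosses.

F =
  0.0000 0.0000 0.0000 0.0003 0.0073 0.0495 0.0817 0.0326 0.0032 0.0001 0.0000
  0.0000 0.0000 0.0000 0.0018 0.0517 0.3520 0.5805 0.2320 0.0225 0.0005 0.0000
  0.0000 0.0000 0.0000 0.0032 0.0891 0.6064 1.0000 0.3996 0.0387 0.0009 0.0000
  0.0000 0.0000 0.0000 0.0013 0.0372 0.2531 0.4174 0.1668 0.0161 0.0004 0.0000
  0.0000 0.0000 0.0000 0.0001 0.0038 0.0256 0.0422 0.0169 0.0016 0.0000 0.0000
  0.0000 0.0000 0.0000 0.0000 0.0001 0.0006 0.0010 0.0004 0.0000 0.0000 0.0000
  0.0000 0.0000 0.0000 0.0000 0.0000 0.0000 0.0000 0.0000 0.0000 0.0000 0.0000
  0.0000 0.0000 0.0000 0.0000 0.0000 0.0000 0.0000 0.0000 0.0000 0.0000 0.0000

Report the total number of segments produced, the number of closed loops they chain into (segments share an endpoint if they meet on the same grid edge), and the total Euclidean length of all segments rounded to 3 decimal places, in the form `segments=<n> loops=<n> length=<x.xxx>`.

segments=12 loops=1 length=9.635

cell (0,4): code 0100 → (0.577,5.000)–(1.000,4.574)
cell (0,5): code 1100 → (0.285,6.000)–(0.577,5.000)
cell (0,6): code 1100 → (0.960,7.000)–(0.285,6.000)
cell (0,7): code 1000 → (1.000,7.038)–(0.960,7.000)
cell (1,4): code 0110 → (1.000,4.574)–(2.000,4.261)
cell (1,7): code 1001 → (2.000,7.487)–(1.000,7.038)
cell (2,4): code 0110 → (2.000,4.261)–(3.000,4.865)
cell (2,6): code 1011 → (3.000,6.772)–(2.754,7.000)
cell (2,7): code 0001 → (2.754,7.000)–(2.000,7.487)
cell (3,4): code 0010 → (3.000,4.865)–(3.128,5.000)
cell (3,5): code 0011 → (3.128,5.000)–(3.515,6.000)
cell (3,6): code 0001 → (3.515,6.000)–(3.000,6.772)
total: 12 segments, chained into 1 closed loop(s), length Σ = 9.635459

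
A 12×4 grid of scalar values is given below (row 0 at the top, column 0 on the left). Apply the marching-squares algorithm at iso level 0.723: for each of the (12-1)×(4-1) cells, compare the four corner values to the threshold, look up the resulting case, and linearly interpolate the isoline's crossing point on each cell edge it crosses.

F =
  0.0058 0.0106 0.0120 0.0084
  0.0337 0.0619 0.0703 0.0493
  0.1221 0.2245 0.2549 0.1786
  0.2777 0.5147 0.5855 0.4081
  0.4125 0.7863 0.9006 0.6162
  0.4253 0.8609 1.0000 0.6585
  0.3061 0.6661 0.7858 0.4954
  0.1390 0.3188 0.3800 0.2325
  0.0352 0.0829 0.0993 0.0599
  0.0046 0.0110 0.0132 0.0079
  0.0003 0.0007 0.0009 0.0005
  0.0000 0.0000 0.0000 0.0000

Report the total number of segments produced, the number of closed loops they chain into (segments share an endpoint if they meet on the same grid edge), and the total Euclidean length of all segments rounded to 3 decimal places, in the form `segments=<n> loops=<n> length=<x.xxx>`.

cell (3,0): code 0100 → (3.767,1.000)–(4.000,0.831)
cell (3,1): code 1100 → (3.436,2.000)–(3.767,1.000)
cell (3,2): code 1000 → (4.000,2.624)–(3.436,2.000)
cell (4,0): code 0110 → (4.000,0.831)–(5.000,0.683)
cell (4,2): code 1001 → (5.000,2.811)–(4.000,2.624)
cell (5,0): code 0010 → (5.000,0.683)–(5.708,1.000)
cell (5,1): code 0111 → (5.708,1.000)–(6.000,1.475)
cell (5,2): code 1001 → (6.000,2.216)–(5.000,2.811)
cell (6,1): code 0010 → (6.000,1.475)–(6.155,2.000)
cell (6,2): code 0001 → (6.155,2.000)–(6.000,2.216)
total: 10 segments, chained into 1 closed loop(s), length Σ = 7.520449

segments=10 loops=1 length=7.520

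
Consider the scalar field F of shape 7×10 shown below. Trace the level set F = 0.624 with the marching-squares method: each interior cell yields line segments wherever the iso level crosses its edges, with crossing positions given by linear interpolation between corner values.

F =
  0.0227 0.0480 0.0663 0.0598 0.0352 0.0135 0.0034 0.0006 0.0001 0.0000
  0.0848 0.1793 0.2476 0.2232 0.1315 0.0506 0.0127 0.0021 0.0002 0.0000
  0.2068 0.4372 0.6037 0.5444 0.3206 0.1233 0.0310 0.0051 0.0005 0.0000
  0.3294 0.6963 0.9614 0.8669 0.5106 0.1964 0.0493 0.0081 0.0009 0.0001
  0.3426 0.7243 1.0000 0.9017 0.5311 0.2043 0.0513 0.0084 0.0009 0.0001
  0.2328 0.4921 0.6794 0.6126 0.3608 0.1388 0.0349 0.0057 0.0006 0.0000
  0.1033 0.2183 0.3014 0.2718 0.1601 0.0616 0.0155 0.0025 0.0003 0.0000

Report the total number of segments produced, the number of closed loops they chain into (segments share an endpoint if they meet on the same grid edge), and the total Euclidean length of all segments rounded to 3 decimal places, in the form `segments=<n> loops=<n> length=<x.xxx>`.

cell (2,0): code 0100 → (2.721,1.000)–(3.000,0.803)
cell (2,1): code 1100 → (2.057,2.000)–(2.721,1.000)
cell (2,2): code 1100 → (2.247,3.000)–(2.057,2.000)
cell (2,3): code 1000 → (3.000,3.682)–(2.247,3.000)
cell (3,0): code 0110 → (3.000,0.803)–(4.000,0.737)
cell (3,3): code 1001 → (4.000,3.749)–(3.000,3.682)
cell (4,0): code 0010 → (4.000,0.737)–(4.432,1.000)
cell (4,1): code 0111 → (4.432,1.000)–(5.000,1.704)
cell (4,2): code 1011 → (5.000,2.829)–(4.961,3.000)
cell (4,3): code 0001 → (4.961,3.000)–(4.000,3.749)
cell (5,1): code 0010 → (5.000,1.704)–(5.147,2.000)
cell (5,2): code 0001 → (5.147,2.000)–(5.000,2.829)
total: 12 segments, chained into 1 closed loop(s), length Σ = 9.556411

segments=12 loops=1 length=9.556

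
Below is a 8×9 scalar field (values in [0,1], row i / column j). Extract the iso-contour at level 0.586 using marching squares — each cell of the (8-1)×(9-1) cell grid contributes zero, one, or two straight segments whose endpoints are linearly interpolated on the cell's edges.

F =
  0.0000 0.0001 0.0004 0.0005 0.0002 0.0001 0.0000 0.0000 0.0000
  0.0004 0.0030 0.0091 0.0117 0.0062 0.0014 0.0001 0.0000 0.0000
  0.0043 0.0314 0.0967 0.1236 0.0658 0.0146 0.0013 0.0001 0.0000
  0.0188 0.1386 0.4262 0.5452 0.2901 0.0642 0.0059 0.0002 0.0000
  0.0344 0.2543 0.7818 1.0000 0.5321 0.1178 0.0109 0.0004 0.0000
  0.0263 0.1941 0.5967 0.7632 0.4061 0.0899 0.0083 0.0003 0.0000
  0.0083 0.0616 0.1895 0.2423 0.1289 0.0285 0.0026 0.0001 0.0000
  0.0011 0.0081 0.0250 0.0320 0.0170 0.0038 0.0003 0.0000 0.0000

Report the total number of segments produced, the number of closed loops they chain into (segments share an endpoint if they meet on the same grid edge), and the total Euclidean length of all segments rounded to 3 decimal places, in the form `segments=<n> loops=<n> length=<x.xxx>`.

cell (3,1): code 0100 → (3.449,2.000)–(4.000,1.629)
cell (3,2): code 1100 → (3.090,3.000)–(3.449,2.000)
cell (3,3): code 1000 → (4.000,3.885)–(3.090,3.000)
cell (4,1): code 0110 → (4.000,1.629)–(5.000,1.973)
cell (4,3): code 1001 → (5.000,3.496)–(4.000,3.885)
cell (5,1): code 0010 → (5.000,1.973)–(5.026,2.000)
cell (5,2): code 0011 → (5.026,2.000)–(5.340,3.000)
cell (5,3): code 0001 → (5.340,3.000)–(5.000,3.496)
total: 8 segments, chained into 1 closed loop(s), length Σ = 6.813885

segments=8 loops=1 length=6.814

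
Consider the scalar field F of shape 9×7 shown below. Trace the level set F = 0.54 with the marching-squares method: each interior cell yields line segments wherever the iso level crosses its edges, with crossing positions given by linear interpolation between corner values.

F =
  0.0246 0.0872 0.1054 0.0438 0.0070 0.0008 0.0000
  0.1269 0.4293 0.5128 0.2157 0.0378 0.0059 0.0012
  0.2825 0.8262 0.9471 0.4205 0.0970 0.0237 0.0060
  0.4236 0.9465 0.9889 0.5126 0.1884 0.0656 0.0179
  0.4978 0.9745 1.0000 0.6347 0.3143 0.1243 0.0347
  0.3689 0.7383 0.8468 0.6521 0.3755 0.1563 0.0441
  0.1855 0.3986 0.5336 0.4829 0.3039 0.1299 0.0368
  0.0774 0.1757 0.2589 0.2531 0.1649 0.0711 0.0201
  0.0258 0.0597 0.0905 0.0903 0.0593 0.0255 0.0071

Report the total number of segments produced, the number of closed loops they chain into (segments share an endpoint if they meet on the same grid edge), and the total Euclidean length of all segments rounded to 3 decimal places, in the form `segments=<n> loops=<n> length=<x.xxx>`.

cell (1,0): code 0100 → (1.279,1.000)–(2.000,0.474)
cell (1,1): code 1100 → (1.063,2.000)–(1.279,1.000)
cell (1,2): code 1000 → (2.000,2.773)–(1.063,2.000)
cell (2,0): code 0110 → (2.000,0.474)–(3.000,0.223)
cell (2,2): code 1001 → (3.000,2.942)–(2.000,2.773)
cell (3,0): code 0110 → (3.000,0.223)–(4.000,0.089)
cell (3,2): code 1101 → (3.224,3.000)–(3.000,2.942)
cell (3,3): code 1000 → (4.000,3.296)–(3.224,3.000)
cell (4,0): code 0110 → (4.000,0.089)–(5.000,0.463)
cell (4,3): code 1001 → (5.000,3.405)–(4.000,3.296)
cell (5,0): code 0010 → (5.000,0.463)–(5.584,1.000)
cell (5,1): code 0011 → (5.584,1.000)–(5.980,2.000)
cell (5,2): code 0011 → (5.980,2.000)–(5.663,3.000)
cell (5,3): code 0001 → (5.663,3.000)–(5.000,3.405)
total: 14 segments, chained into 1 closed loop(s), length Σ = 13.014949

segments=14 loops=1 length=13.015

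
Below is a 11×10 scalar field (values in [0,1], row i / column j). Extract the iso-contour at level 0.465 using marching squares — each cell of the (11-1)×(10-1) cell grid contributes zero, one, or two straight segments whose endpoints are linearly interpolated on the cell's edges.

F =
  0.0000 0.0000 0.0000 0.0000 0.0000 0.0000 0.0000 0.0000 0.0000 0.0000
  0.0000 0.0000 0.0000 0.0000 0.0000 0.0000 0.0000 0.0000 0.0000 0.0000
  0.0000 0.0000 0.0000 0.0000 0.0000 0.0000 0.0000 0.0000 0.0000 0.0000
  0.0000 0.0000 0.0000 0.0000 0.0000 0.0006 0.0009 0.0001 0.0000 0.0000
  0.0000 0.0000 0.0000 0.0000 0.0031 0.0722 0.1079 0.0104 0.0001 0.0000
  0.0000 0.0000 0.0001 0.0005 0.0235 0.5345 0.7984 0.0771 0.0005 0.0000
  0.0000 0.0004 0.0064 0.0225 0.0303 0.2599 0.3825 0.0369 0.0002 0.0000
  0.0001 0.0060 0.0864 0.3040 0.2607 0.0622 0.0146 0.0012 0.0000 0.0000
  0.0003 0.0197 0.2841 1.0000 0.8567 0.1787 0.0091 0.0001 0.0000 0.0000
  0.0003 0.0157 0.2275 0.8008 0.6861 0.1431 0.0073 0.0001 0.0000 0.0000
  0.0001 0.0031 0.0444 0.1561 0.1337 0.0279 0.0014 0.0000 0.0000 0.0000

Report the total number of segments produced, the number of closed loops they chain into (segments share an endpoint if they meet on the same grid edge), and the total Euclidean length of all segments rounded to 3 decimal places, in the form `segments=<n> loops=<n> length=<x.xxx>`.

cell (4,4): code 0100 → (4.850,5.000)–(5.000,4.864)
cell (4,5): code 1100 → (4.517,6.000)–(4.850,5.000)
cell (4,6): code 1000 → (5.000,6.462)–(4.517,6.000)
cell (5,4): code 0010 → (5.000,4.864)–(5.253,5.000)
cell (5,5): code 0011 → (5.253,5.000)–(5.802,6.000)
cell (5,6): code 0001 → (5.802,6.000)–(5.000,6.462)
cell (7,2): code 0100 → (7.231,3.000)–(8.000,2.253)
cell (7,3): code 1100 → (7.343,4.000)–(7.231,3.000)
cell (7,4): code 1000 → (8.000,4.578)–(7.343,4.000)
cell (8,2): code 0110 → (8.000,2.253)–(9.000,2.414)
cell (8,4): code 1001 → (9.000,4.407)–(8.000,4.578)
cell (9,2): code 0010 → (9.000,2.414)–(9.521,3.000)
cell (9,3): code 0011 → (9.521,3.000)–(9.400,4.000)
cell (9,4): code 0001 → (9.400,4.000)–(9.000,4.407)
total: 14 segments, chained into 2 closed loop(s), length Σ = 11.620968

segments=14 loops=2 length=11.621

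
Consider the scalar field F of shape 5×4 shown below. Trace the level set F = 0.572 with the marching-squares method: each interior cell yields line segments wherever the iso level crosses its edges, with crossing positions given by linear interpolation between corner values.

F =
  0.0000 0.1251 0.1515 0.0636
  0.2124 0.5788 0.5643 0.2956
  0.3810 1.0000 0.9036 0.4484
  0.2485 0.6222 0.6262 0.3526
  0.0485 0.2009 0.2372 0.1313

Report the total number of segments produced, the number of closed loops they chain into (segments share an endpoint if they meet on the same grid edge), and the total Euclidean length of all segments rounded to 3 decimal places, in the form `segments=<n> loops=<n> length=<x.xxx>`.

segments=10 loops=1 length=7.147

cell (0,0): code 0100 → (0.985,1.000)–(1.000,0.981)
cell (0,1): code 1000 → (1.000,1.469)–(0.985,1.000)
cell (1,0): code 0110 → (1.000,0.981)–(2.000,0.309)
cell (1,1): code 1101 → (1.023,2.000)–(1.000,1.469)
cell (1,2): code 1000 → (2.000,2.728)–(1.023,2.000)
cell (2,0): code 0110 → (2.000,0.309)–(3.000,0.866)
cell (2,2): code 1001 → (3.000,2.198)–(2.000,2.728)
cell (3,0): code 0010 → (3.000,0.866)–(3.119,1.000)
cell (3,1): code 0011 → (3.119,1.000)–(3.139,2.000)
cell (3,2): code 0001 → (3.139,2.000)–(3.000,2.198)
total: 10 segments, chained into 1 closed loop(s), length Σ = 7.147433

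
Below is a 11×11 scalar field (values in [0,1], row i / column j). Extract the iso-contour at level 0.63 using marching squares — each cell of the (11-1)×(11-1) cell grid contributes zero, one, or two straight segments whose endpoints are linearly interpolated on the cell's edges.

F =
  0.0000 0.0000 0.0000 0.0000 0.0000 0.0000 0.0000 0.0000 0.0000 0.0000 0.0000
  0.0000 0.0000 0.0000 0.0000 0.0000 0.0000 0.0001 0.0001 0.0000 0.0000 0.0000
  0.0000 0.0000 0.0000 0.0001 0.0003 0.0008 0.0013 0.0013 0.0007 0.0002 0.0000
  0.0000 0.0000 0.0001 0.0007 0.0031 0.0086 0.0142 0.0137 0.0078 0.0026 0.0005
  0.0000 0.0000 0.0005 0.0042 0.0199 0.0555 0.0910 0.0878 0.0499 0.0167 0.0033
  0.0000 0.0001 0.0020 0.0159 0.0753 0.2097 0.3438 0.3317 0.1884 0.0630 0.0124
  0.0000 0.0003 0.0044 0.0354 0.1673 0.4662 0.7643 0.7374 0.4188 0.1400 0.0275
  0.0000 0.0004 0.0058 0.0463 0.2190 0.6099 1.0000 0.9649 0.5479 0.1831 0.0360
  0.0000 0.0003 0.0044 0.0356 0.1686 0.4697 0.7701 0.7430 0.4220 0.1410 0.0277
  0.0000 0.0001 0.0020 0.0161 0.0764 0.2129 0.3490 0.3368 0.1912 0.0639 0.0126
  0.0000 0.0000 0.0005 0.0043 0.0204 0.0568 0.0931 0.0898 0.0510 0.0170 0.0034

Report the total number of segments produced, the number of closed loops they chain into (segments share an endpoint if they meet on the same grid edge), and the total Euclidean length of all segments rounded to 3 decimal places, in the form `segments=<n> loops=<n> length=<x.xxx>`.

segments=10 loops=1 length=8.433

cell (5,5): code 0100 → (5.681,6.000)–(6.000,5.549)
cell (5,6): code 1100 → (5.735,7.000)–(5.681,6.000)
cell (5,7): code 1000 → (6.000,7.337)–(5.735,7.000)
cell (6,5): code 0110 → (6.000,5.549)–(7.000,5.052)
cell (6,7): code 1001 → (7.000,7.803)–(6.000,7.337)
cell (7,5): code 0110 → (7.000,5.052)–(8.000,5.534)
cell (7,7): code 1001 → (8.000,7.352)–(7.000,7.803)
cell (8,5): code 0010 → (8.000,5.534)–(8.333,6.000)
cell (8,6): code 0011 → (8.333,6.000)–(8.278,7.000)
cell (8,7): code 0001 → (8.278,7.000)–(8.000,7.352)
total: 10 segments, chained into 1 closed loop(s), length Σ = 8.432958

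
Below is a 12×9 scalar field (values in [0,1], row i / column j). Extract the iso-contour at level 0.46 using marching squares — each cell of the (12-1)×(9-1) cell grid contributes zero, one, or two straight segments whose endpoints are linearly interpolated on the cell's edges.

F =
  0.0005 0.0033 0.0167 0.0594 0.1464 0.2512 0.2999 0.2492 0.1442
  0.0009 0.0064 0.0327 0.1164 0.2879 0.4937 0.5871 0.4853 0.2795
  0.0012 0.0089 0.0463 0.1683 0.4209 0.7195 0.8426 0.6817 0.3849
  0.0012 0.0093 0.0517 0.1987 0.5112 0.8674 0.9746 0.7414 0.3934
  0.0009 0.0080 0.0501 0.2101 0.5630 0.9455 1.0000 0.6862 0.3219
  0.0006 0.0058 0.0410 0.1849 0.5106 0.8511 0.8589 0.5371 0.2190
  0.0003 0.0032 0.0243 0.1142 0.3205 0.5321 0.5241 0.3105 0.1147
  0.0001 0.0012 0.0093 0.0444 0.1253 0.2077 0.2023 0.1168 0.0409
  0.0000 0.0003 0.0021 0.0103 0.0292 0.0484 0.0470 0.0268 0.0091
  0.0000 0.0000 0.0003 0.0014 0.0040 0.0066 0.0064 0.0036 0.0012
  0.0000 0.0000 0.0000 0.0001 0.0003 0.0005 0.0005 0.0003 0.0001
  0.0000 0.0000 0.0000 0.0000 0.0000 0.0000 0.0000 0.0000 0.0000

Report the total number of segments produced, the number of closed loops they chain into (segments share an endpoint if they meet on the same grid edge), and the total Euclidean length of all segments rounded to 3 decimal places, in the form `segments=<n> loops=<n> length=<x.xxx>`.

cell (0,4): code 0100 → (0.861,5.000)–(1.000,4.836)
cell (0,5): code 1100 → (0.557,6.000)–(0.861,5.000)
cell (0,6): code 1100 → (0.893,7.000)–(0.557,6.000)
cell (0,7): code 1000 → (1.000,7.123)–(0.893,7.000)
cell (1,4): code 0110 → (1.000,4.836)–(2.000,4.131)
cell (1,7): code 1001 → (2.000,7.747)–(1.000,7.123)
cell (2,3): code 0100 → (2.433,4.000)–(3.000,3.836)
cell (2,4): code 1110 → (2.000,4.131)–(2.433,4.000)
cell (2,7): code 1001 → (3.000,7.809)–(2.000,7.747)
cell (3,3): code 0110 → (3.000,3.836)–(4.000,3.708)
cell (3,7): code 1001 → (4.000,7.621)–(3.000,7.809)
cell (4,3): code 0110 → (4.000,3.708)–(5.000,3.845)
cell (4,7): code 1001 → (5.000,7.242)–(4.000,7.621)
cell (5,3): code 0010 → (5.000,3.845)–(5.266,4.000)
cell (5,4): code 0111 → (5.266,4.000)–(6.000,4.659)
cell (5,6): code 1011 → (6.000,6.300)–(5.340,7.000)
cell (5,7): code 0001 → (5.340,7.000)–(5.000,7.242)
cell (6,4): code 0010 → (6.000,4.659)–(6.222,5.000)
cell (6,5): code 0011 → (6.222,5.000)–(6.199,6.000)
cell (6,6): code 0001 → (6.199,6.000)–(6.000,6.300)
total: 20 segments, chained into 1 closed loop(s), length Σ = 15.470245

segments=20 loops=1 length=15.470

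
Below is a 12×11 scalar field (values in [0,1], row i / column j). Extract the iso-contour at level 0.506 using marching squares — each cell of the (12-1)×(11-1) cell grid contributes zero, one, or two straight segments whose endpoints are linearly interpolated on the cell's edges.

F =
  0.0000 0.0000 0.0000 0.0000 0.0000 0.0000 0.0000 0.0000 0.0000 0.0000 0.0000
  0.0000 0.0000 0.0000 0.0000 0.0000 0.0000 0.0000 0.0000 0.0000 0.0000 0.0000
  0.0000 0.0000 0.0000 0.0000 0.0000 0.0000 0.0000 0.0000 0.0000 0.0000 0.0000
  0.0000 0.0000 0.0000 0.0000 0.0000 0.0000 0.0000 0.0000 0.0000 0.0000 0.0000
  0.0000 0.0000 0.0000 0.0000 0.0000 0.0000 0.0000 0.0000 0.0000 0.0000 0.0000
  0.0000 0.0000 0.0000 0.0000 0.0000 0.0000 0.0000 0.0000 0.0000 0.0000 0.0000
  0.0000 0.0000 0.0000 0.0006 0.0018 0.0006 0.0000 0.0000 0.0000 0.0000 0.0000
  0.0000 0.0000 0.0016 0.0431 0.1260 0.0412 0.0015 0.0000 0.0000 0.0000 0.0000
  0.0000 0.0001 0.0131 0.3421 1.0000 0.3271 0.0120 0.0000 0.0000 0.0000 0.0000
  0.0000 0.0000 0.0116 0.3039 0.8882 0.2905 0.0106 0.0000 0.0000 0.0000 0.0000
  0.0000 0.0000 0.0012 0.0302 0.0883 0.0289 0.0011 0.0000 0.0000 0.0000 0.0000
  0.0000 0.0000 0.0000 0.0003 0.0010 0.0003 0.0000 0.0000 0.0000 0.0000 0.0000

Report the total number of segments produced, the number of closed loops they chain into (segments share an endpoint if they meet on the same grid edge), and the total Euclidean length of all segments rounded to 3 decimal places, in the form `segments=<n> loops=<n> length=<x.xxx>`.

cell (7,3): code 0100 → (7.435,4.000)–(8.000,3.249)
cell (7,4): code 1000 → (8.000,4.734)–(7.435,4.000)
cell (8,3): code 0110 → (8.000,3.249)–(9.000,3.346)
cell (8,4): code 1001 → (9.000,4.639)–(8.000,4.734)
cell (9,3): code 0010 → (9.000,3.346)–(9.478,4.000)
cell (9,4): code 0001 → (9.478,4.000)–(9.000,4.639)
total: 6 segments, chained into 1 closed loop(s), length Σ = 5.483778

segments=6 loops=1 length=5.484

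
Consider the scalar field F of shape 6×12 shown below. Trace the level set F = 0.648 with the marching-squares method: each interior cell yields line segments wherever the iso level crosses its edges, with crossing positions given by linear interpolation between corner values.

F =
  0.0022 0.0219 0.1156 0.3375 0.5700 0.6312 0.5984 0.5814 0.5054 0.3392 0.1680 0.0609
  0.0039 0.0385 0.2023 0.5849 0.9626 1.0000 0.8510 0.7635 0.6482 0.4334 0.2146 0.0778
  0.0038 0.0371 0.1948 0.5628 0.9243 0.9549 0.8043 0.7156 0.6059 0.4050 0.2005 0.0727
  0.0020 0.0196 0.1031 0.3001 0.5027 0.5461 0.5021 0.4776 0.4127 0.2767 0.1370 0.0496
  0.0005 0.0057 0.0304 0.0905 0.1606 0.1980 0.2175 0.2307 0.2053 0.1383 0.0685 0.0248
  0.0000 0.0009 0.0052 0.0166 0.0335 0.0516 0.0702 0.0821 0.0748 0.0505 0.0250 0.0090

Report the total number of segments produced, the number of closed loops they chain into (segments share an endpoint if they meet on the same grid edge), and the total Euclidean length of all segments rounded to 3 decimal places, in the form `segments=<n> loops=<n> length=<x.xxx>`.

segments=14 loops=1 length=12.196

cell (0,3): code 0100 → (0.199,4.000)–(1.000,3.167)
cell (0,4): code 1100 → (0.046,5.000)–(0.199,4.000)
cell (0,5): code 1100 → (0.196,6.000)–(0.046,5.000)
cell (0,6): code 1100 → (0.366,7.000)–(0.196,6.000)
cell (0,7): code 1100 → (0.999,8.000)–(0.366,7.000)
cell (0,8): code 1000 → (1.000,8.001)–(0.999,8.000)
cell (1,3): code 0110 → (1.000,3.167)–(2.000,3.236)
cell (1,7): code 1011 → (2.000,7.616)–(1.005,8.000)
cell (1,8): code 0001 → (1.005,8.000)–(1.000,8.001)
cell (2,3): code 0010 → (2.000,3.236)–(2.655,4.000)
cell (2,4): code 0011 → (2.655,4.000)–(2.751,5.000)
cell (2,5): code 0011 → (2.751,5.000)–(2.517,6.000)
cell (2,6): code 0011 → (2.517,6.000)–(2.284,7.000)
cell (2,7): code 0001 → (2.284,7.000)–(2.000,7.616)
total: 14 segments, chained into 1 closed loop(s), length Σ = 12.195623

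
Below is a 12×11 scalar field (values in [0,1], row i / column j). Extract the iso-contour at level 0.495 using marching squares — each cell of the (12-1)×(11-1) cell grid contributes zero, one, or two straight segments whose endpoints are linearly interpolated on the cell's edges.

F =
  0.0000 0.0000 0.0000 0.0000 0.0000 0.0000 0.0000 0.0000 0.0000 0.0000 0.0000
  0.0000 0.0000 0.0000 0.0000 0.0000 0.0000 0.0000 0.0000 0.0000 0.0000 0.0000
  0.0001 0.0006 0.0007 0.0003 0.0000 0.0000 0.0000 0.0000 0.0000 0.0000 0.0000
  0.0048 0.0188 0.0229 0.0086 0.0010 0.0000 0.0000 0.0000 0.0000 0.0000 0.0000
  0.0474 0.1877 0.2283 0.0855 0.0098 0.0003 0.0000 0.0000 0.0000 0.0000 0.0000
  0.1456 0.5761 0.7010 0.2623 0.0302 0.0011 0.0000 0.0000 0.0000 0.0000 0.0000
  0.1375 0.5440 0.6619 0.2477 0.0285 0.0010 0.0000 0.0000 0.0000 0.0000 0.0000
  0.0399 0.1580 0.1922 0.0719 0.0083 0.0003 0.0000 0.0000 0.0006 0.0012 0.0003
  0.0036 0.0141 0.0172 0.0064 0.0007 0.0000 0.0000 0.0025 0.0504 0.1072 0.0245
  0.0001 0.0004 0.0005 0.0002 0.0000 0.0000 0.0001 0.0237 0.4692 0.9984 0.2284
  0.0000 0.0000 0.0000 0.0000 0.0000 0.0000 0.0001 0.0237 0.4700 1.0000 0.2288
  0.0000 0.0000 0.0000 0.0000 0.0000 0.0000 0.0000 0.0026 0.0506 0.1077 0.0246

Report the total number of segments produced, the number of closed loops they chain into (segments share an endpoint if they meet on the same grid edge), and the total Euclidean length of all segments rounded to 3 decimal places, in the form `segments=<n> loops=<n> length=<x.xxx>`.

segments=14 loops=2 length=11.634

cell (4,0): code 0100 → (4.791,1.000)–(5.000,0.812)
cell (4,1): code 1100 → (4.564,2.000)–(4.791,1.000)
cell (4,2): code 1000 → (5.000,2.470)–(4.564,2.000)
cell (5,0): code 0110 → (5.000,0.812)–(6.000,0.879)
cell (5,2): code 1001 → (6.000,2.403)–(5.000,2.470)
cell (6,0): code 0010 → (6.000,0.879)–(6.127,1.000)
cell (6,1): code 0011 → (6.127,1.000)–(6.355,2.000)
cell (6,2): code 0001 → (6.355,2.000)–(6.000,2.403)
cell (8,8): code 0100 → (8.435,9.000)–(9.000,8.049)
cell (8,9): code 1000 → (9.000,9.654)–(8.435,9.000)
cell (9,8): code 0110 → (9.000,8.049)–(10.000,8.047)
cell (9,9): code 1001 → (10.000,9.655)–(9.000,9.654)
cell (10,8): code 0010 → (10.000,8.047)–(10.566,9.000)
cell (10,9): code 0001 → (10.566,9.000)–(10.000,9.655)
total: 14 segments, chained into 2 closed loop(s), length Σ = 11.633906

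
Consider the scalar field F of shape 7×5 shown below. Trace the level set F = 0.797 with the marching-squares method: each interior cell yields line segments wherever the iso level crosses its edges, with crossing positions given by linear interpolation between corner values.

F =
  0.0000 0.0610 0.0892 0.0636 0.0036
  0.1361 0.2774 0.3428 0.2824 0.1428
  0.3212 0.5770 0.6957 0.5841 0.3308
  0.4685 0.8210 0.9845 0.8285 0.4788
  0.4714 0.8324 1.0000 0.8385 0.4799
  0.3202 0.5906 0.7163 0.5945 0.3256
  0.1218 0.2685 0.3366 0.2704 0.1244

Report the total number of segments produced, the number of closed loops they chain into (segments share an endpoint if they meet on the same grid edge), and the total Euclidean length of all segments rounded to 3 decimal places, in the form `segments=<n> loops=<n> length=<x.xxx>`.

cell (2,0): code 0100 → (2.902,1.000)–(3.000,0.932)
cell (2,1): code 1100 → (2.351,2.000)–(2.902,1.000)
cell (2,2): code 1100 → (2.871,3.000)–(2.351,2.000)
cell (2,3): code 1000 → (3.000,3.090)–(2.871,3.000)
cell (3,0): code 0110 → (3.000,0.932)–(4.000,0.902)
cell (3,3): code 1001 → (4.000,3.116)–(3.000,3.090)
cell (4,0): code 0010 → (4.000,0.902)–(4.146,1.000)
cell (4,1): code 0011 → (4.146,1.000)–(4.716,2.000)
cell (4,2): code 0011 → (4.716,2.000)–(4.170,3.000)
cell (4,3): code 0001 → (4.170,3.000)–(4.000,3.116)
total: 10 segments, chained into 1 closed loop(s), length Σ = 7.218264

segments=10 loops=1 length=7.218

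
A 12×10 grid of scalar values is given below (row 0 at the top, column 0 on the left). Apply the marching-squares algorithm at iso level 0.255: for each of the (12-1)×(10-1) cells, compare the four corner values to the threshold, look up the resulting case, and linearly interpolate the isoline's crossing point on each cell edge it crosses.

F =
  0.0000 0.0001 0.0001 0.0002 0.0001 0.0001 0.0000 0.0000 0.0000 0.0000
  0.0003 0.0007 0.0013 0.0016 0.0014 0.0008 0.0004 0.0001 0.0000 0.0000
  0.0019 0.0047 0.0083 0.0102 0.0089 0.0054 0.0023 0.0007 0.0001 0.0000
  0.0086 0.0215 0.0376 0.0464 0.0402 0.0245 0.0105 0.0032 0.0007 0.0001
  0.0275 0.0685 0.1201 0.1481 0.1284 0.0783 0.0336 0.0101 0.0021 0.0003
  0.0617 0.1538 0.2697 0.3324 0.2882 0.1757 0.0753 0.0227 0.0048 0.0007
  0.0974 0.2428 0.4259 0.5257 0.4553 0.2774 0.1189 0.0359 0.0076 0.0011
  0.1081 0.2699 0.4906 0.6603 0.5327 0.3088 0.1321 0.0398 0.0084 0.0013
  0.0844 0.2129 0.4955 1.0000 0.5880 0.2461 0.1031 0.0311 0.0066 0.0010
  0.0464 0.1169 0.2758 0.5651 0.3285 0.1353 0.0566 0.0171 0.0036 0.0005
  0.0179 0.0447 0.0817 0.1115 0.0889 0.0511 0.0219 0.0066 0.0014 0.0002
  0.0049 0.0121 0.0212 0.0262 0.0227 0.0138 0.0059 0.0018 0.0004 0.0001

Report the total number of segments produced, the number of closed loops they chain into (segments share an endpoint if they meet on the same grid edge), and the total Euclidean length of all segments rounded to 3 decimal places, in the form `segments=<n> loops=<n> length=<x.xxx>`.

segments=20 loops=1 length=14.579

cell (4,1): code 0100 → (4.902,2.000)–(5.000,1.873)
cell (4,2): code 1100 → (4.580,3.000)–(4.902,2.000)
cell (4,3): code 1100 → (4.792,4.000)–(4.580,3.000)
cell (4,4): code 1000 → (5.000,4.295)–(4.792,4.000)
cell (5,1): code 0110 → (5.000,1.873)–(6.000,1.067)
cell (5,4): code 1101 → (5.780,5.000)–(5.000,4.295)
cell (5,5): code 1000 → (6.000,5.141)–(5.780,5.000)
cell (6,0): code 0100 → (6.450,1.000)–(7.000,0.908)
cell (6,1): code 1110 → (6.000,1.067)–(6.450,1.000)
cell (6,5): code 1001 → (7.000,5.304)–(6.000,5.141)
cell (7,0): code 0010 → (7.000,0.908)–(7.261,1.000)
cell (7,1): code 0111 → (7.261,1.000)–(8.000,1.149)
cell (7,4): code 1011 → (8.000,4.974)–(7.858,5.000)
cell (7,5): code 0001 → (7.858,5.000)–(7.000,5.304)
cell (8,1): code 0110 → (8.000,1.149)–(9.000,1.869)
cell (8,4): code 1001 → (9.000,4.380)–(8.000,4.974)
cell (9,1): code 0010 → (9.000,1.869)–(9.107,2.000)
cell (9,2): code 0011 → (9.107,2.000)–(9.684,3.000)
cell (9,3): code 0011 → (9.684,3.000)–(9.307,4.000)
cell (9,4): code 0001 → (9.307,4.000)–(9.000,4.380)
total: 20 segments, chained into 1 closed loop(s), length Σ = 14.578813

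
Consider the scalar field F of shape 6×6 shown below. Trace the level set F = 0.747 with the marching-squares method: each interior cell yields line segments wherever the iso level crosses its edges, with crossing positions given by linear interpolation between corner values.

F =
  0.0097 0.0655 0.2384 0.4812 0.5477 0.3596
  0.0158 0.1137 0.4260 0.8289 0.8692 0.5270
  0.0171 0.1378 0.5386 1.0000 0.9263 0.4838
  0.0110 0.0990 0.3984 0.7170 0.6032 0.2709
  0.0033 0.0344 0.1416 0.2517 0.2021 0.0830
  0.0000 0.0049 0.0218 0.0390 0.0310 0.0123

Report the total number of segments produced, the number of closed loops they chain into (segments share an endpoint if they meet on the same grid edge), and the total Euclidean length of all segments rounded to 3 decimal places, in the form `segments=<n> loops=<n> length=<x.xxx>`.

cell (0,2): code 0100 → (0.764,3.000)–(1.000,2.797)
cell (0,3): code 1100 → (0.620,4.000)–(0.764,3.000)
cell (0,4): code 1000 → (1.000,4.357)–(0.620,4.000)
cell (1,2): code 0110 → (1.000,2.797)–(2.000,2.452)
cell (1,4): code 1001 → (2.000,4.405)–(1.000,4.357)
cell (2,2): code 0010 → (2.000,2.452)–(2.894,3.000)
cell (2,3): code 0011 → (2.894,3.000)–(2.555,4.000)
cell (2,4): code 0001 → (2.555,4.000)–(2.000,4.405)
total: 8 segments, chained into 1 closed loop(s), length Σ = 6.693866

segments=8 loops=1 length=6.694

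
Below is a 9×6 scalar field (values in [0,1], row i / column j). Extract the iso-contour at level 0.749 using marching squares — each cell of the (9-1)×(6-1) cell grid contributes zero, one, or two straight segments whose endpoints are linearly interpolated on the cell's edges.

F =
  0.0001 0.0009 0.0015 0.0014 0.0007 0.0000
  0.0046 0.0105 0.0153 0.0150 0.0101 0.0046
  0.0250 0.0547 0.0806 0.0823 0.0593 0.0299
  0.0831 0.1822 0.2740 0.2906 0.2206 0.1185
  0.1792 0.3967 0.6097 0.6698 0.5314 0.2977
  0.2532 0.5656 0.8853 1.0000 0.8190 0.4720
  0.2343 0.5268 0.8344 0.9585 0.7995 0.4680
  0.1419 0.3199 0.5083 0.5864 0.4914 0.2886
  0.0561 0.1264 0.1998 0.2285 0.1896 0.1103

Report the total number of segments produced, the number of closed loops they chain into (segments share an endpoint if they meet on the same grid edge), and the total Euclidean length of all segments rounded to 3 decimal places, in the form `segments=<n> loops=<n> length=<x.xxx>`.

cell (4,1): code 0100 → (4.505,2.000)–(5.000,1.574)
cell (4,2): code 1100 → (4.240,3.000)–(4.505,2.000)
cell (4,3): code 1100 → (4.757,4.000)–(4.240,3.000)
cell (4,4): code 1000 → (5.000,4.202)–(4.757,4.000)
cell (5,1): code 0110 → (5.000,1.574)–(6.000,1.722)
cell (5,4): code 1001 → (6.000,4.152)–(5.000,4.202)
cell (6,1): code 0010 → (6.000,1.722)–(6.262,2.000)
cell (6,2): code 0011 → (6.262,2.000)–(6.563,3.000)
cell (6,3): code 0011 → (6.563,3.000)–(6.164,4.000)
cell (6,4): code 0001 → (6.164,4.000)–(6.000,4.152)
total: 10 segments, chained into 1 closed loop(s), length Σ = 7.868077

segments=10 loops=1 length=7.868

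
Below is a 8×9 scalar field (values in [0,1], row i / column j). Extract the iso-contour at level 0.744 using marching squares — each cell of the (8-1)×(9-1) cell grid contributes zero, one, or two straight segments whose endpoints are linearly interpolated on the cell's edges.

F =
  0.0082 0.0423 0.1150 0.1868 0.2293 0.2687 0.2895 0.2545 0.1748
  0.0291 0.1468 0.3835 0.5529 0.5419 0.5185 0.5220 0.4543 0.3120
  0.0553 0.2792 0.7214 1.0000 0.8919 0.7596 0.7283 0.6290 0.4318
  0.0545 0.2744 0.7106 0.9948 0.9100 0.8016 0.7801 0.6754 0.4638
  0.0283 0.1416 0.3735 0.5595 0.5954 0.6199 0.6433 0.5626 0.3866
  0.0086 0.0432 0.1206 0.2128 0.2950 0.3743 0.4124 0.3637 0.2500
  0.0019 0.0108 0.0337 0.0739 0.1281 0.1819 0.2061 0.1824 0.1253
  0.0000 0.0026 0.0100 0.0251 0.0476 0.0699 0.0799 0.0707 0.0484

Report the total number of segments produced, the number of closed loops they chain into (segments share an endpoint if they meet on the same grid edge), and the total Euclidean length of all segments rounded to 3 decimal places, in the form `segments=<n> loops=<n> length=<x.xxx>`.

segments=12 loops=1 length=10.535

cell (1,2): code 0100 → (1.427,3.000)–(2.000,2.081)
cell (1,3): code 1100 → (1.577,4.000)–(1.427,3.000)
cell (1,4): code 1100 → (1.935,5.000)–(1.577,4.000)
cell (1,5): code 1000 → (2.000,5.498)–(1.935,5.000)
cell (2,2): code 0110 → (2.000,2.081)–(3.000,2.118)
cell (2,5): code 1101 → (2.303,6.000)–(2.000,5.498)
cell (2,6): code 1000 → (3.000,6.345)–(2.303,6.000)
cell (3,2): code 0010 → (3.000,2.118)–(3.576,3.000)
cell (3,3): code 0011 → (3.576,3.000)–(3.528,4.000)
cell (3,4): code 0011 → (3.528,4.000)–(3.317,5.000)
cell (3,5): code 0011 → (3.317,5.000)–(3.264,6.000)
cell (3,6): code 0001 → (3.264,6.000)–(3.000,6.345)
total: 12 segments, chained into 1 closed loop(s), length Σ = 10.535442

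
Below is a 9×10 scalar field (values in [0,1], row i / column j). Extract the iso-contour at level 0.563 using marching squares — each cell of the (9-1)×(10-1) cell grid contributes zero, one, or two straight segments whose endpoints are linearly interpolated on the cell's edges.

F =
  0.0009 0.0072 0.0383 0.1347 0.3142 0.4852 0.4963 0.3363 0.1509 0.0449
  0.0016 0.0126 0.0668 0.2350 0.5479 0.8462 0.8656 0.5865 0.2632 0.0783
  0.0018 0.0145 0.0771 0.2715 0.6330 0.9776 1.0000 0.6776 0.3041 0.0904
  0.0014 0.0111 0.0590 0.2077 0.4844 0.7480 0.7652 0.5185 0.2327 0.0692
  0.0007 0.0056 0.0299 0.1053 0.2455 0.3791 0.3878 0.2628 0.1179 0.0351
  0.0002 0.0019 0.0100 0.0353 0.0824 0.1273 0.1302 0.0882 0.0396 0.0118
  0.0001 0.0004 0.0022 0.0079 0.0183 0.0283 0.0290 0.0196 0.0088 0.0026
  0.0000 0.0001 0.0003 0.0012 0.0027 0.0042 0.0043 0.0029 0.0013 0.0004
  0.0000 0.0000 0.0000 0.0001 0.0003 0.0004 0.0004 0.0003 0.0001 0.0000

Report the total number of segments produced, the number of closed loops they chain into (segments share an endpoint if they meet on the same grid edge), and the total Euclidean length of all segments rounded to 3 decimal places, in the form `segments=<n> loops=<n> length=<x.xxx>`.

cell (0,4): code 0100 → (0.216,5.000)–(1.000,4.051)
cell (0,5): code 1100 → (0.181,6.000)–(0.216,5.000)
cell (0,6): code 1100 → (0.906,7.000)–(0.181,6.000)
cell (0,7): code 1000 → (1.000,7.073)–(0.906,7.000)
cell (1,3): code 0100 → (1.177,4.000)–(2.000,3.806)
cell (1,4): code 1110 → (1.000,4.051)–(1.177,4.000)
cell (1,7): code 1001 → (2.000,7.307)–(1.000,7.073)
cell (2,3): code 0010 → (2.000,3.806)–(2.471,4.000)
cell (2,4): code 0111 → (2.471,4.000)–(3.000,4.298)
cell (2,6): code 1011 → (3.000,6.820)–(2.720,7.000)
cell (2,7): code 0001 → (2.720,7.000)–(2.000,7.307)
cell (3,4): code 0010 → (3.000,4.298)–(3.501,5.000)
cell (3,5): code 0011 → (3.501,5.000)–(3.536,6.000)
cell (3,6): code 0001 → (3.536,6.000)–(3.000,6.820)
total: 14 segments, chained into 1 closed loop(s), length Σ = 10.717595

segments=14 loops=1 length=10.718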